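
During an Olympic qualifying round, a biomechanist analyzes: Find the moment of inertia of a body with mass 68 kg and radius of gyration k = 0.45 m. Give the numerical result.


I = m * k^2
I = 68 * 0.45^2
I = 68 * 0.2025 = 13.77 kg*m^2

13.77 kg*m^2


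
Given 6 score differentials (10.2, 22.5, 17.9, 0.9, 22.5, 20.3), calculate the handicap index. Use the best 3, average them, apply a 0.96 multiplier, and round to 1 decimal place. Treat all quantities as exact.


All differentials: 10.2, 22.5, 17.9, 0.9, 22.5, 20.3
Sorted: 0.9, 10.2, 17.9, 20.3, 22.5, 22.5
Best 3: 0.9, 10.2, 17.9
Average of best = 29 / 3 = 9.6667
Raw index = 9.6667 * 0.96 = 9.28
Handicap index = round(9.28, 1) = 9.3

9.3


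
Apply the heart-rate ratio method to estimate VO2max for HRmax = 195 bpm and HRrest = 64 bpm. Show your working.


VO2max = 15.3 * HRmax / HRrest
VO2max = 15.3 * 195 / 64
VO2max = 2983.5 / 64 = 46.6172 mL/kg/min

46.6172 mL/kg/min


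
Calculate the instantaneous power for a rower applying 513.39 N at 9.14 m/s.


P = F * v
P = 513.39 * 9.14
P = 4692.3846 W

4692.3846 W


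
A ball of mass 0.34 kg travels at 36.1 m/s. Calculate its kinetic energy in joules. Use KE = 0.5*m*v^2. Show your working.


KE = 0.5 * m * v^2
KE = 0.5 * 0.34 * 36.1^2
KE = 0.5 * 0.34 * 1303.21 = 221.5457 J

221.5457 J


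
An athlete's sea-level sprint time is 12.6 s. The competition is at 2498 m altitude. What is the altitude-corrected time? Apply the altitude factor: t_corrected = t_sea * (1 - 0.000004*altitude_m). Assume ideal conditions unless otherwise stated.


Correction factor = 1 - 0.000004 * 2498 = 0.990008
t_corrected = t_sea * factor = 12.6 * 0.990008
t_corrected = 12.4741 s

12.4741 s


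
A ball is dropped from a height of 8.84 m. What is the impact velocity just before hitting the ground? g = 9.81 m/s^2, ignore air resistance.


v = sqrt(2 * g * h)
v = sqrt(2 * 9.81 * 8.84)
v = sqrt(173.4408) = 13.1697 m/s

13.1697 m/s


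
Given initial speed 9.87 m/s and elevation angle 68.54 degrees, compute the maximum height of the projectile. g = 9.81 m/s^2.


H = (v*sin(theta))^2 / (2*g)
vy = v*sin(theta) = 9.87 * sin(68.54 deg) = 9.1857 m/s
H = vy^2 / (2*g) = 84.3779 / (2*9.81)
H = 84.3779 / 19.62 = 4.3006 m

4.3006 m


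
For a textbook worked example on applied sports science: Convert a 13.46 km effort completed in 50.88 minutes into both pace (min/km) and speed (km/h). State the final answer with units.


Pace = time / distance = 50.88 min / 13.46 km = 3.7801 min/km
Speed = distance / time_in_hours = 13.46 / 0.848 hr
Speed = 15.8726 km/h

3.7801 min/km, 15.8726 km/h


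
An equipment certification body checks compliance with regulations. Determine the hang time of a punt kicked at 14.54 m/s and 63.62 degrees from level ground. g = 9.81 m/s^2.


T = 2*v*sin(theta)/g
sin(theta) = sin(63.62 deg) = 0.8959
T = 2*14.54*0.8959 / 9.81
T = 26.0518 / 9.81 = 2.6556 s

2.6556 s


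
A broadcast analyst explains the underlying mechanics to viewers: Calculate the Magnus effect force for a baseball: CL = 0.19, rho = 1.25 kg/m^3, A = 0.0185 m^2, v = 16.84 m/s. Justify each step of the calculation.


FM = 0.5 * CL * rho * A * v^2
FM = 0.5 * 0.19 * 1.25 * 0.0185 * 16.84^2
v^2 = 283.5856
FM = 0.5 * 0.19 * 1.25 * 0.0185 * 283.5856 = 0.623 N

0.623 N


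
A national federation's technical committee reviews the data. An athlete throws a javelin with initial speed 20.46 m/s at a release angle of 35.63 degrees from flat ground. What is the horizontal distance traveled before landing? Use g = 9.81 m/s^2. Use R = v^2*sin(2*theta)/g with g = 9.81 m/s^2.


R = v^2 * sin(2*theta) / g
Convert angle to radians: theta = 35.63 deg = 0.6219 rad
sin(2*theta) = sin(1.2437) = 0.947
R = 20.46^2 * 0.947 / 9.81
R = 418.6116 * 0.947 / 9.81 = 40.4097 m

40.4097 m


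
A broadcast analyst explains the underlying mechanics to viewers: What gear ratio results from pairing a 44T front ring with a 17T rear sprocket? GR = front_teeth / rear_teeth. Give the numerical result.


GR = front_teeth / rear_teeth
GR = 44 / 17
GR = 2.5882

2.5882


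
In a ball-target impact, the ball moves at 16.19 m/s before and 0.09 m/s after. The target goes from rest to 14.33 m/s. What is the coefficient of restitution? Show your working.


e = (v2_after - v1_after) / (v1_before - v2_before)
Numerator = 14.33 - 0.09 = 14.24
Denominator = 16.19 - 0 = 16.19
e = 14.24 / 16.19 = 0.8796

0.8796


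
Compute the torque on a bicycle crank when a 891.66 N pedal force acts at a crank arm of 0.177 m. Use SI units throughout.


tau = F * d
tau = 891.66 * 0.177
tau = 157.8238 N*m

157.8238 N*m


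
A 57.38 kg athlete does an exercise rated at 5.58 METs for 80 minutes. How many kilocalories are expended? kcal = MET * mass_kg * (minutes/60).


kcal = MET * mass * time_hr
Convert time: 80 min = 1.3333 hr
kcal = 5.58 * 57.38 * 1.3333
kcal = 426.9072 kcal

426.9072 kcal


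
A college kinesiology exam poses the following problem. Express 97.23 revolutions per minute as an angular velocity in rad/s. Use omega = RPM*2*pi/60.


omega = RPM * 2 * pi / 60
omega = 97.23 * 2 * 3.14159 / 60
omega = 610.9141 / 60 = 10.1819 rad/s

10.1819 rad/s


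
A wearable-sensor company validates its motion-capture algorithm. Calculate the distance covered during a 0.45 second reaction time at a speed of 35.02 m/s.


d = v * t
d = 35.02 * 0.45
d = 15.759 m

15.759 m


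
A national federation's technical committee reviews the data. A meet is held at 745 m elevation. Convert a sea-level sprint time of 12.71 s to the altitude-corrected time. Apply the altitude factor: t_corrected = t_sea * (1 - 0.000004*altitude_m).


Correction factor = 1 - 0.000004 * 745 = 0.99702
t_corrected = t_sea * factor = 12.71 * 0.99702
t_corrected = 12.6721 s

12.6721 s


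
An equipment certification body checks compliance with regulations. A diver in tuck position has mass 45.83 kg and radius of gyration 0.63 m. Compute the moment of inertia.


I = m * k^2
I = 45.83 * 0.63^2
I = 45.83 * 0.3969 = 18.1899 kg*m^2

18.1899 kg*m^2


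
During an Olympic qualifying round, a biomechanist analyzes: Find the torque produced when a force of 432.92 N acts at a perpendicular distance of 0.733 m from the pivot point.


tau = F * d
tau = 432.92 * 0.733
tau = 317.3304 N*m

317.3304 N*m


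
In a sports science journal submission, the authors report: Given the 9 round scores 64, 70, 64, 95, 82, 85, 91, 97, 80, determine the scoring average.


Average = sum / n
Sum = 728
Average = 728 / 9 = 80.8889

80.8889


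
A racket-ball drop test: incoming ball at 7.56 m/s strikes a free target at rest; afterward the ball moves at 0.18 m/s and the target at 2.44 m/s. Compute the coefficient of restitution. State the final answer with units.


e = (v2_after - v1_after) / (v1_before - v2_before)
Numerator = 2.44 - 0.18 = 2.26
Denominator = 7.56 - 0 = 7.56
e = 2.26 / 7.56 = 0.2989

0.2989


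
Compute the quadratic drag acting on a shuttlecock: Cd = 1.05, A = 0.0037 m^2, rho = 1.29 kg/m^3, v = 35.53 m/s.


Fd = 0.5 * Cd * rho * A * v^2
Fd = 0.5 * 1.05 * 1.29 * 0.0037 * 35.53^2
v^2 = 1262.3809
Fd = 0.5 * 1.05 * 1.29 * 0.0037 * 1262.3809 = 3.1633 N

3.1633 N


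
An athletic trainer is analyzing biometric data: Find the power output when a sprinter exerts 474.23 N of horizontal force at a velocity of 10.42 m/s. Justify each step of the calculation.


P = F * v
P = 474.23 * 10.42
P = 4941.4766 W

4941.4766 W


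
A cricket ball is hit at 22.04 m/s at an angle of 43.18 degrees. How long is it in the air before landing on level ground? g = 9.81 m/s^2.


T = 2*v*sin(theta)/g
sin(theta) = sin(43.18 deg) = 0.6843
T = 2*22.04*0.6843 / 9.81
T = 30.1636 / 9.81 = 3.0748 s

3.0748 s


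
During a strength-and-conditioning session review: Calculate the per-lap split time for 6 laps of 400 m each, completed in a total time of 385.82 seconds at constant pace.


Split time = total_time / n_laps = 385.82 / 6
Split time = 64.3033 s per lap

64.3033 s


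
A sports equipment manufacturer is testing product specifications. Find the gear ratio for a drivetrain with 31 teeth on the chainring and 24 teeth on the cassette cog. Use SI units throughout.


GR = front_teeth / rear_teeth
GR = 31 / 24
GR = 1.2917

1.2917


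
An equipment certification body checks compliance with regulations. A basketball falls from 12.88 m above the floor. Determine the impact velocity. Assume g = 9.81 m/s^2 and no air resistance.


v = sqrt(2 * g * h)
v = sqrt(2 * 9.81 * 12.88)
v = sqrt(252.7056) = 15.8967 m/s

15.8967 m/s


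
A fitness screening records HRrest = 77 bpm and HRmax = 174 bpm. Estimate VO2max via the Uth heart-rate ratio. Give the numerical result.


VO2max = 15.3 * HRmax / HRrest
VO2max = 15.3 * 174 / 77
VO2max = 2662.2 / 77 = 34.574 mL/kg/min

34.574 mL/kg/min


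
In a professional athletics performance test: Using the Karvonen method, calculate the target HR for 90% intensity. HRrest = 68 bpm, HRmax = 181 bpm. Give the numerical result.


Target = HRrest + pct*(HRmax - HRrest)
Heart rate reserve = HRmax - HRrest = 181 - 68 = 113 bpm
Fraction = 90% = 0.9
Target = 68 + 0.9 * 113
Target = 68 + 101.7 = 169.7 bpm

169.7 bpm


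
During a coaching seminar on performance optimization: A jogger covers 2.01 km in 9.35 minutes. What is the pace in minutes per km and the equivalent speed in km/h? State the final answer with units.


Pace = time / distance = 9.35 min / 2.01 km = 4.6517 min/km
Speed = distance / time_in_hours = 2.01 / 0.1558 hr
Speed = 12.8984 km/h

4.6517 min/km, 12.8984 km/h


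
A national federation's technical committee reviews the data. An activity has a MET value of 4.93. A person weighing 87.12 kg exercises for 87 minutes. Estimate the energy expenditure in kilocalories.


kcal = MET * mass * time_hr
Convert time: 87 min = 1.45 hr
kcal = 4.93 * 87.12 * 1.45
kcal = 622.7773 kcal

622.7773 kcal


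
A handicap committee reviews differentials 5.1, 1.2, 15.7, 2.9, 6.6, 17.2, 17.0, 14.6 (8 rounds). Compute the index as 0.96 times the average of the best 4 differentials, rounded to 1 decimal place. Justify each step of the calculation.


All differentials: 5.1, 1.2, 15.7, 2.9, 6.6, 17.2, 17.0, 14.6
Sorted: 1.2, 2.9, 5.1, 6.6, 14.6, 15.7, 17.0, 17.2
Best 4: 1.2, 2.9, 5.1, 6.6
Average of best = 15.8 / 4 = 3.95
Raw index = 3.95 * 0.96 = 3.792
Handicap index = round(3.792, 1) = 3.8

3.8


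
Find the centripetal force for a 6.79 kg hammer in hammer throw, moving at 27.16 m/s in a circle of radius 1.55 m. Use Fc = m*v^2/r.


Fc = m * v^2 / r
v^2 = 27.16^2 = 737.6656
Fc = 6.79 * 737.6656 / 1.55
Fc = 5008.7494 / 1.55 = 3231.4512 N

3231.4512 N


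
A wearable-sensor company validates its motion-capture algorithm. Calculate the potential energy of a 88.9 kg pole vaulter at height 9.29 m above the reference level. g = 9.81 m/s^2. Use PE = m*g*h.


PE = m * g * h
PE = 88.9 * 9.81 * 9.29
PE = 872.109 * 9.29 = 8101.8926 J

8101.8926 J


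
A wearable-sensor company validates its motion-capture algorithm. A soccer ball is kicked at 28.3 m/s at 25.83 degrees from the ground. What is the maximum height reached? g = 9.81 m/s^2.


H = (v*sin(theta))^2 / (2*g)
vy = v*sin(theta) = 28.3 * sin(25.83 deg) = 12.3304 m/s
H = vy^2 / (2*g) = 152.0383 / (2*9.81)
H = 152.0383 / 19.62 = 7.7491 m

7.7491 m


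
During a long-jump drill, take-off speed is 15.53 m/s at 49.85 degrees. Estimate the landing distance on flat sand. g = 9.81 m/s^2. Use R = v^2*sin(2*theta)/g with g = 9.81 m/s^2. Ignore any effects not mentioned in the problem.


R = v^2 * sin(2*theta) / g
Convert angle to radians: theta = 49.85 deg = 0.87 rad
sin(2*theta) = sin(1.7401) = 0.9857
R = 15.53^2 * 0.9857 / 9.81
R = 241.1809 * 0.9857 / 9.81 = 24.2337 m

24.2337 m


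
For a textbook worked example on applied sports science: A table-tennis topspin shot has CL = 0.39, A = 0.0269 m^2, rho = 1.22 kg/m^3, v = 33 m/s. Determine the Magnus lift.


FM = 0.5 * CL * rho * A * v^2
FM = 0.5 * 0.39 * 1.22 * 0.0269 * 33^2
v^2 = 1089
FM = 0.5 * 0.39 * 1.22 * 0.0269 * 1089 = 6.9691 N

6.9691 N


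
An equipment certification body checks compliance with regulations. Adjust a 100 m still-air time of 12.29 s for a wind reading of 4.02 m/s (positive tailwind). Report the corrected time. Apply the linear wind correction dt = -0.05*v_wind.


dt = -0.05 * v_wind = -0.05 * 4.02 = -0.201 s
t_corrected = t_still + dt = 12.29 + (-0.201)
t_corrected = 12.089 s

12.089 s


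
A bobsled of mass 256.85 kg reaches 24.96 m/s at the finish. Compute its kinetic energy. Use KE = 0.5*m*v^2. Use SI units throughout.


KE = 0.5 * m * v^2
KE = 0.5 * 256.85 * 24.96^2
KE = 0.5 * 256.85 * 623.0016 = 80008.9805 J

80008.9805 J


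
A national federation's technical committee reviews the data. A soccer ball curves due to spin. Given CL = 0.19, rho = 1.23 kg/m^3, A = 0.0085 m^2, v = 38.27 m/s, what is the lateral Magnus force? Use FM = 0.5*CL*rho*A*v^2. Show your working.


FM = 0.5 * CL * rho * A * v^2
FM = 0.5 * 0.19 * 1.23 * 0.0085 * 38.27^2
v^2 = 1464.5929
FM = 0.5 * 0.19 * 1.23 * 0.0085 * 1464.5929 = 1.4547 N

1.4547 N


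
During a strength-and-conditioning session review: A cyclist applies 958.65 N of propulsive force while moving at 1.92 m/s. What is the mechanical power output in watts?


P = F * v
P = 958.65 * 1.92
P = 1840.608 W

1840.608 W


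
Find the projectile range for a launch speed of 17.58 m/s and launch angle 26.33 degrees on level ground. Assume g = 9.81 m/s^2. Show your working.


R = v^2 * sin(2*theta) / g
Convert angle to radians: theta = 26.33 deg = 0.4595 rad
sin(2*theta) = sin(0.9191) = 0.7951
R = 17.58^2 * 0.7951 / 9.81
R = 309.0564 * 0.7951 / 9.81 = 25.0474 m

25.0474 m


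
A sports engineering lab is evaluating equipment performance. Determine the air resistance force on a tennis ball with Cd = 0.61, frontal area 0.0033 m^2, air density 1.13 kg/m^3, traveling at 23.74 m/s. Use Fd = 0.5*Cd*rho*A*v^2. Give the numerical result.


Fd = 0.5 * Cd * rho * A * v^2
Fd = 0.5 * 0.61 * 1.13 * 0.0033 * 23.74^2
v^2 = 563.5876
Fd = 0.5 * 0.61 * 1.13 * 0.0033 * 563.5876 = 0.641 N

0.641 N


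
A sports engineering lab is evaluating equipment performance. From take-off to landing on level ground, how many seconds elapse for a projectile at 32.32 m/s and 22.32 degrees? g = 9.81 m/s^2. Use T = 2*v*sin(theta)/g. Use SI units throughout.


T = 2*v*sin(theta)/g
sin(theta) = sin(22.32 deg) = 0.3798
T = 2*32.32*0.3798 / 9.81
T = 24.5489 / 9.81 = 2.5024 s

2.5024 s


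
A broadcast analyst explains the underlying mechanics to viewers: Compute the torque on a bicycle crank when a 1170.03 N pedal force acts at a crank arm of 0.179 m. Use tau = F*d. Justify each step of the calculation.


tau = F * d
tau = 1170.03 * 0.179
tau = 209.4354 N*m

209.4354 N*m


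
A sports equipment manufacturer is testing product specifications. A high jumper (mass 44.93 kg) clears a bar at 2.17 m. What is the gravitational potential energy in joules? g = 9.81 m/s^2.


PE = m * g * h
PE = 44.93 * 9.81 * 2.17
PE = 440.7633 * 2.17 = 956.4564 J

956.4564 J


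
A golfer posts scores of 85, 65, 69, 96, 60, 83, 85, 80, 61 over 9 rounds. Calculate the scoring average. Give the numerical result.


Average = sum / n
Sum = 684
Average = 684 / 9 = 76

76


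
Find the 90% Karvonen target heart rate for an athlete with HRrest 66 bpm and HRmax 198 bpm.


Target = HRrest + pct*(HRmax - HRrest)
Heart rate reserve = HRmax - HRrest = 198 - 66 = 132 bpm
Fraction = 90% = 0.9
Target = 66 + 0.9 * 132
Target = 66 + 118.8 = 184.8 bpm

184.8 bpm


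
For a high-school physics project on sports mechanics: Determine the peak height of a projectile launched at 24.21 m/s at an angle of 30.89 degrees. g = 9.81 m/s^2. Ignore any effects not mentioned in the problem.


H = (v*sin(theta))^2 / (2*g)
vy = v*sin(theta) = 24.21 * sin(30.89 deg) = 12.4292 m/s
H = vy^2 / (2*g) = 154.4852 / (2*9.81)
H = 154.4852 / 19.62 = 7.8739 m

7.8739 m


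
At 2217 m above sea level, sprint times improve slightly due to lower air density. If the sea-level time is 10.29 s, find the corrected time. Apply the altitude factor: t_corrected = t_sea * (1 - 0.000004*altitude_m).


Correction factor = 1 - 0.000004 * 2217 = 0.991132
t_corrected = t_sea * factor = 10.29 * 0.991132
t_corrected = 10.1987 s

10.1987 s


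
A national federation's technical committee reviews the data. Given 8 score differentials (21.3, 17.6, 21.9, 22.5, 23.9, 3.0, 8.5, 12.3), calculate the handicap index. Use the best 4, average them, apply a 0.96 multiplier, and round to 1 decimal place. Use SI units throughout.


All differentials: 21.3, 17.6, 21.9, 22.5, 23.9, 3.0, 8.5, 12.3
Sorted: 3.0, 8.5, 12.3, 17.6, 21.3, 21.9, 22.5, 23.9
Best 4: 3.0, 8.5, 12.3, 17.6
Average of best = 41.4 / 4 = 10.35
Raw index = 10.35 * 0.96 = 9.936
Handicap index = round(9.936, 1) = 9.9

9.9


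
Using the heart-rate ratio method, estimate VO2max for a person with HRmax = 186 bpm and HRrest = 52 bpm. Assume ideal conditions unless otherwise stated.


VO2max = 15.3 * HRmax / HRrest
VO2max = 15.3 * 186 / 52
VO2max = 2845.8 / 52 = 54.7269 mL/kg/min

54.7269 mL/kg/min


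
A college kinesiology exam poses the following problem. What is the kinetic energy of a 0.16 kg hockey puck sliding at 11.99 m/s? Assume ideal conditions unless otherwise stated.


KE = 0.5 * m * v^2
KE = 0.5 * 0.16 * 11.99^2
KE = 0.5 * 0.16 * 143.7601 = 11.5008 J

11.5008 J


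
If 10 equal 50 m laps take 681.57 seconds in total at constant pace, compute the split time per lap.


Split time = total_time / n_laps = 681.57 / 10
Split time = 68.157 s per lap

68.157 s


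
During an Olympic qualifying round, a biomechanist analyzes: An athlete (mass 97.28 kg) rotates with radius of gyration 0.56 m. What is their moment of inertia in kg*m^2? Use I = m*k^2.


I = m * k^2
I = 97.28 * 0.56^2
I = 97.28 * 0.3136 = 30.507 kg*m^2

30.507 kg*m^2


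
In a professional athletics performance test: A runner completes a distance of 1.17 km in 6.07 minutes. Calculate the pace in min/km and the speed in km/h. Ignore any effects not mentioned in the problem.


Pace = time / distance = 6.07 min / 1.17 km = 5.188 min/km
Speed = distance / time_in_hours = 1.17 / 0.1012 hr
Speed = 11.5651 km/h

5.188 min/km, 11.5651 km/h


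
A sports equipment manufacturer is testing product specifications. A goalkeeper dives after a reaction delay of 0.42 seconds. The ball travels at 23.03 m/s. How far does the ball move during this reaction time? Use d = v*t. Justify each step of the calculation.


d = v * t
d = 23.03 * 0.42
d = 9.6726 m

9.6726 m


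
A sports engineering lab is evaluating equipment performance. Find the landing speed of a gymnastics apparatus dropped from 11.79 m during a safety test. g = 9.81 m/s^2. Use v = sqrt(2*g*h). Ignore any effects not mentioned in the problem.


v = sqrt(2 * g * h)
v = sqrt(2 * 9.81 * 11.79)
v = sqrt(231.3198) = 15.2092 m/s

15.2092 m/s


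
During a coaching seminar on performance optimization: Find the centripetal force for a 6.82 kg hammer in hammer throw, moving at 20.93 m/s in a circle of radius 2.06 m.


Fc = m * v^2 / r
v^2 = 20.93^2 = 438.0649
Fc = 6.82 * 438.0649 / 2.06
Fc = 2987.6026 / 2.06 = 1450.2925 N

1450.2925 N


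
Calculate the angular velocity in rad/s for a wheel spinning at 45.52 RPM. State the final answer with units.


omega = RPM * 2 * pi / 60
omega = 45.52 * 2 * 3.14159 / 60
omega = 286.0106 / 60 = 4.7668 rad/s

4.7668 rad/s


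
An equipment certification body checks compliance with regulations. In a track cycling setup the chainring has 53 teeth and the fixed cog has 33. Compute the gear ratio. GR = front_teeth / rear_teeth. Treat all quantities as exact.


GR = front_teeth / rear_teeth
GR = 53 / 33
GR = 1.6061

1.6061


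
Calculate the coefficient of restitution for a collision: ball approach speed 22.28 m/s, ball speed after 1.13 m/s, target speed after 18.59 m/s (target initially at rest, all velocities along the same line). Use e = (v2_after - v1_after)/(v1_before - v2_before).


e = (v2_after - v1_after) / (v1_before - v2_before)
Numerator = 18.59 - 1.13 = 17.46
Denominator = 22.28 - 0 = 22.28
e = 17.46 / 22.28 = 0.7837

0.7837


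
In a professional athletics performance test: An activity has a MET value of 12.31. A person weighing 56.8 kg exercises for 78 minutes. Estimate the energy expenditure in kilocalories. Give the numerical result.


kcal = MET * mass * time_hr
Convert time: 78 min = 1.3 hr
kcal = 12.31 * 56.8 * 1.3
kcal = 908.9704 kcal

908.9704 kcal


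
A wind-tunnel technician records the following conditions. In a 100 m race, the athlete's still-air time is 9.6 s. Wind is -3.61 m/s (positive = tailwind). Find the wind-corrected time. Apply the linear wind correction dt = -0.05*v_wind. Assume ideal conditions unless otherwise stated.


dt = -0.05 * v_wind = -0.05 * -3.61 = 0.1805 s
t_corrected = t_still + dt = 9.6 + (0.1805)
t_corrected = 9.7805 s

9.7805 s


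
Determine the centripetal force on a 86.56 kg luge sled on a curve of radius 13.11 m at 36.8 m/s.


Fc = m * v^2 / r
v^2 = 36.8^2 = 1354.24
Fc = 86.56 * 1354.24 / 13.11
Fc = 117223.0144 / 13.11 = 8941.4961 N

8941.4961 N


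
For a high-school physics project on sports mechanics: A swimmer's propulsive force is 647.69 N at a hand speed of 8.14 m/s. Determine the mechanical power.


P = F * v
P = 647.69 * 8.14
P = 5272.1966 W

5272.1966 W


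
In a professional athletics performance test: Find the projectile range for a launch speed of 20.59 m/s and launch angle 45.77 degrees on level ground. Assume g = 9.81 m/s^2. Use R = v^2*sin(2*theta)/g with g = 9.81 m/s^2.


R = v^2 * sin(2*theta) / g
Convert angle to radians: theta = 45.77 deg = 0.7988 rad
sin(2*theta) = sin(1.5977) = 0.9996
R = 20.59^2 * 0.9996 / 9.81
R = 423.9481 * 0.9996 / 9.81 = 43.2003 m

43.2003 m


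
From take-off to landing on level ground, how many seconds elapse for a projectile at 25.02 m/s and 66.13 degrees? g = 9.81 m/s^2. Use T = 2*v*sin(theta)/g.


T = 2*v*sin(theta)/g
sin(theta) = sin(66.13 deg) = 0.9145
T = 2*25.02*0.9145 / 9.81
T = 45.7599 / 9.81 = 4.6646 s

4.6646 s


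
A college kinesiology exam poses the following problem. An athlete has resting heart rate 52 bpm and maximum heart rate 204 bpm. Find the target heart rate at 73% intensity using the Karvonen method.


Target = HRrest + pct*(HRmax - HRrest)
Heart rate reserve = HRmax - HRrest = 204 - 52 = 152 bpm
Fraction = 73% = 0.73
Target = 52 + 0.73 * 152
Target = 52 + 110.96 = 162.96 bpm

162.96 bpm


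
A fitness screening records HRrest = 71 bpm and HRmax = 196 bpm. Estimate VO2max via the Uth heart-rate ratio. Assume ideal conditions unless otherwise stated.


VO2max = 15.3 * HRmax / HRrest
VO2max = 15.3 * 196 / 71
VO2max = 2998.8 / 71 = 42.2366 mL/kg/min

42.2366 mL/kg/min


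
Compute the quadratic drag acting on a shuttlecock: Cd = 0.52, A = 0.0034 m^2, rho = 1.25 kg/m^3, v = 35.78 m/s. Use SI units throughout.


Fd = 0.5 * Cd * rho * A * v^2
Fd = 0.5 * 0.52 * 1.25 * 0.0034 * 35.78^2
v^2 = 1280.2084
Fd = 0.5 * 0.52 * 1.25 * 0.0034 * 1280.2084 = 1.4146 N

1.4146 N


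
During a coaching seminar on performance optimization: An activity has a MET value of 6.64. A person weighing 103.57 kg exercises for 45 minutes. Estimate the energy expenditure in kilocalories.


kcal = MET * mass * time_hr
Convert time: 45 min = 0.75 hr
kcal = 6.64 * 103.57 * 0.75
kcal = 515.7786 kcal

515.7786 kcal


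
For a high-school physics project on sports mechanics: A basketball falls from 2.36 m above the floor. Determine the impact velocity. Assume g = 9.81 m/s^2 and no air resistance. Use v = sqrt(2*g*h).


v = sqrt(2 * g * h)
v = sqrt(2 * 9.81 * 2.36)
v = sqrt(46.3032) = 6.8046 m/s

6.8046 m/s


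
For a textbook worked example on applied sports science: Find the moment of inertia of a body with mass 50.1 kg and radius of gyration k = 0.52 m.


I = m * k^2
I = 50.1 * 0.52^2
I = 50.1 * 0.2704 = 13.547 kg*m^2

13.547 kg*m^2


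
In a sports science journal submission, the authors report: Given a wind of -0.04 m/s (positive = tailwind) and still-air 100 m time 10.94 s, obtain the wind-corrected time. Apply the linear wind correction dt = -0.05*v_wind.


dt = -0.05 * v_wind = -0.05 * -0.04 = 0.002 s
t_corrected = t_still + dt = 10.94 + (0.002)
t_corrected = 10.942 s

10.942 s


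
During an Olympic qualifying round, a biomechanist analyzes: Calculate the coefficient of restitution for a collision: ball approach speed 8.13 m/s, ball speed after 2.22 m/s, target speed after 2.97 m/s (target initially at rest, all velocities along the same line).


e = (v2_after - v1_after) / (v1_before - v2_before)
Numerator = 2.97 - 2.22 = 0.75
Denominator = 8.13 - 0 = 8.13
e = 0.75 / 8.13 = 0.0923

0.0923


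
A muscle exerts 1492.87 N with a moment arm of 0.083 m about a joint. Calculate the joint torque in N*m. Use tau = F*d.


tau = F * d
tau = 1492.87 * 0.083
tau = 123.9082 N*m

123.9082 N*m


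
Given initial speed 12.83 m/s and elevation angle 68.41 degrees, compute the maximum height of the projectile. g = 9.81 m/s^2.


H = (v*sin(theta))^2 / (2*g)
vy = v*sin(theta) = 12.83 * sin(68.41 deg) = 11.9299 m/s
H = vy^2 / (2*g) = 142.3215 / (2*9.81)
H = 142.3215 / 19.62 = 7.2539 m

7.2539 m


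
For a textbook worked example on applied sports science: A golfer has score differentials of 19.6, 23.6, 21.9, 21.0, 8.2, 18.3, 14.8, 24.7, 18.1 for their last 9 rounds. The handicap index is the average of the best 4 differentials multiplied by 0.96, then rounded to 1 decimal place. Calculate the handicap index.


All differentials: 19.6, 23.6, 21.9, 21.0, 8.2, 18.3, 14.8, 24.7, 18.1
Sorted: 8.2, 14.8, 18.1, 18.3, 19.6, 21.0, 21.9, 23.6, 24.7
Best 4: 8.2, 14.8, 18.1, 18.3
Average of best = 59.4 / 4 = 14.85
Raw index = 14.85 * 0.96 = 14.256
Handicap index = round(14.256, 1) = 14.3

14.3


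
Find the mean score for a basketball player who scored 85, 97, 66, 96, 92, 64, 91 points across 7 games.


Average = sum / n
Sum = 591
Average = 591 / 7 = 84.4286

84.4286


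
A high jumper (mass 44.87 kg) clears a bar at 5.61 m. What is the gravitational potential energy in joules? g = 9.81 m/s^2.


PE = m * g * h
PE = 44.87 * 9.81 * 5.61
PE = 440.1747 * 5.61 = 2469.3801 J

2469.3801 J


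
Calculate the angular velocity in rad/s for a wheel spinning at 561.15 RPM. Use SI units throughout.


omega = RPM * 2 * pi / 60
omega = 561.15 * 2 * 3.14159 / 60
omega = 3525.8094 / 60 = 58.7635 rad/s

58.7635 rad/s


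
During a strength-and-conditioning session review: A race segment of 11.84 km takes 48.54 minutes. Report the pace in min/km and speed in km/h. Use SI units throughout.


Pace = time / distance = 48.54 min / 11.84 km = 4.0997 min/km
Speed = distance / time_in_hours = 11.84 / 0.809 hr
Speed = 14.6354 km/h

4.0997 min/km, 14.6354 km/h


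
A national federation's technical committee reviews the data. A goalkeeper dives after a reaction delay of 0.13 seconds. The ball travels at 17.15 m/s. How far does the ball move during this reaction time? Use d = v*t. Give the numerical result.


d = v * t
d = 17.15 * 0.13
d = 2.2295 m

2.2295 m


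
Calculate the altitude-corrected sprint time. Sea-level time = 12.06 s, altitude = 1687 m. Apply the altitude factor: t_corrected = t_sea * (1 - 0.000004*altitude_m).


Correction factor = 1 - 0.000004 * 1687 = 0.993252
t_corrected = t_sea * factor = 12.06 * 0.993252
t_corrected = 11.9786 s

11.9786 s


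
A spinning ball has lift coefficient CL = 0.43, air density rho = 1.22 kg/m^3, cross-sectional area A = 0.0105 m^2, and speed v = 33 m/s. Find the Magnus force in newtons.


FM = 0.5 * CL * rho * A * v^2
FM = 0.5 * 0.43 * 1.22 * 0.0105 * 33^2
v^2 = 1089
FM = 0.5 * 0.43 * 1.22 * 0.0105 * 1089 = 2.9993 N

2.9993 N


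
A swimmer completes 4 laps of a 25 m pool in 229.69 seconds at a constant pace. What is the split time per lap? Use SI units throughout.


Split time = total_time / n_laps = 229.69 / 4
Split time = 57.4225 s per lap

57.4225 s


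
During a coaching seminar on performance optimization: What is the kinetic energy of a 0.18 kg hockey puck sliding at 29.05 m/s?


KE = 0.5 * m * v^2
KE = 0.5 * 0.18 * 29.05^2
KE = 0.5 * 0.18 * 843.9025 = 75.9512 J

75.9512 J


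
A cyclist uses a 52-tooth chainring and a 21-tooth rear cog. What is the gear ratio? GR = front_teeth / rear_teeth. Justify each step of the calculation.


GR = front_teeth / rear_teeth
GR = 52 / 21
GR = 2.4762

2.4762


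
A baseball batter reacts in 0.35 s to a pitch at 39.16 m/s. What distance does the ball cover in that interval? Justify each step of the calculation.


d = v * t
d = 39.16 * 0.35
d = 13.706 m

13.706 m


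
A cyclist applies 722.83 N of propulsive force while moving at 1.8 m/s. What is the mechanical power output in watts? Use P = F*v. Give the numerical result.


P = F * v
P = 722.83 * 1.8
P = 1301.094 W

1301.094 W


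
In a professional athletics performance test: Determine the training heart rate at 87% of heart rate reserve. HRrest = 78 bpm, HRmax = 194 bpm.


Target = HRrest + pct*(HRmax - HRrest)
Heart rate reserve = HRmax - HRrest = 194 - 78 = 116 bpm
Fraction = 87% = 0.87
Target = 78 + 0.87 * 116
Target = 78 + 100.92 = 178.92 bpm

178.92 bpm


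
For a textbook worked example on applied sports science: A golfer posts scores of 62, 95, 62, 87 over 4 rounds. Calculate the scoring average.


Average = sum / n
Sum = 306
Average = 306 / 4 = 76.5

76.5


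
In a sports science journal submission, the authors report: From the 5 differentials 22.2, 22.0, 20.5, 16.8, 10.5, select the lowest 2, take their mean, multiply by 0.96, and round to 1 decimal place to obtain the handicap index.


All differentials: 22.2, 22.0, 20.5, 16.8, 10.5
Sorted: 10.5, 16.8, 20.5, 22.0, 22.2
Best 2: 10.5, 16.8
Average of best = 27.3 / 2 = 13.65
Raw index = 13.65 * 0.96 = 13.104
Handicap index = round(13.104, 1) = 13.1

13.1


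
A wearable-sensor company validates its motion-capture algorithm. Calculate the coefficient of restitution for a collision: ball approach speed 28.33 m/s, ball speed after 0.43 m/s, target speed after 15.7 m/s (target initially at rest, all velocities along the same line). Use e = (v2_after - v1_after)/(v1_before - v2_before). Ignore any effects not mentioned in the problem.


e = (v2_after - v1_after) / (v1_before - v2_before)
Numerator = 15.7 - 0.43 = 15.27
Denominator = 28.33 - 0 = 28.33
e = 15.27 / 28.33 = 0.539

0.539


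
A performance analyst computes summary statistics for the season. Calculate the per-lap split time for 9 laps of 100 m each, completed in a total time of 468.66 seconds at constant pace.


Split time = total_time / n_laps = 468.66 / 9
Split time = 52.0733 s per lap

52.0733 s


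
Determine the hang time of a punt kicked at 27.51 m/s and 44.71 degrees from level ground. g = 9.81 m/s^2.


T = 2*v*sin(theta)/g
sin(theta) = sin(44.71 deg) = 0.7035
T = 2*27.51*0.7035 / 9.81
T = 38.7076 / 9.81 = 3.9457 s

3.9457 s


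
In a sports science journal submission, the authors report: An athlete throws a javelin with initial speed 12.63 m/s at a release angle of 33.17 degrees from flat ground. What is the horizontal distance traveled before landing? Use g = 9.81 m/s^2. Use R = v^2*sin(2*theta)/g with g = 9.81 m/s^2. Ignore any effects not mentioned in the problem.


R = v^2 * sin(2*theta) / g
Convert angle to radians: theta = 33.17 deg = 0.5789 rad
sin(2*theta) = sin(1.1579) = 0.9159
R = 12.63^2 * 0.9159 / 9.81
R = 159.5169 * 0.9159 / 9.81 = 14.8938 m

14.8938 m


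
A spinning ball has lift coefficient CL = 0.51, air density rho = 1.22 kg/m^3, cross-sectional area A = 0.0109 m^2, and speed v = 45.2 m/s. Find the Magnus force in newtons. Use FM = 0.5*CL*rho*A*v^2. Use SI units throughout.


FM = 0.5 * CL * rho * A * v^2
FM = 0.5 * 0.51 * 1.22 * 0.0109 * 45.2^2
v^2 = 2043.04
FM = 0.5 * 0.51 * 1.22 * 0.0109 * 2043.04 = 6.9279 N

6.9279 N


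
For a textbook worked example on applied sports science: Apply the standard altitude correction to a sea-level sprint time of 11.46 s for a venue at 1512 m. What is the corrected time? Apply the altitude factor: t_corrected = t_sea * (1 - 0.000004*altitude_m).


Correction factor = 1 - 0.000004 * 1512 = 0.993952
t_corrected = t_sea * factor = 11.46 * 0.993952
t_corrected = 11.3907 s

11.3907 s


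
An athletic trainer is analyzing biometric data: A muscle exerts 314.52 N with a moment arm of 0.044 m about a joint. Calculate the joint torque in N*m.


tau = F * d
tau = 314.52 * 0.044
tau = 13.8389 N*m

13.8389 N*m


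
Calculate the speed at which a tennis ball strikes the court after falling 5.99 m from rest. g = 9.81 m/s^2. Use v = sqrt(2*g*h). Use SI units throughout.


v = sqrt(2 * g * h)
v = sqrt(2 * 9.81 * 5.99)
v = sqrt(117.5238) = 10.8408 m/s

10.8408 m/s


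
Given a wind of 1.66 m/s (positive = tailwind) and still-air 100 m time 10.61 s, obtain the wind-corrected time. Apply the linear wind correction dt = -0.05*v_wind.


dt = -0.05 * v_wind = -0.05 * 1.66 = -0.083 s
t_corrected = t_still + dt = 10.61 + (-0.083)
t_corrected = 10.527 s

10.527 s


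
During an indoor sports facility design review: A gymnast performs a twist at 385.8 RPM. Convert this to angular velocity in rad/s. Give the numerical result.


omega = RPM * 2 * pi / 60
omega = 385.8 * 2 * 3.14159 / 60
omega = 2424.0529 / 60 = 40.4009 rad/s

40.4009 rad/s


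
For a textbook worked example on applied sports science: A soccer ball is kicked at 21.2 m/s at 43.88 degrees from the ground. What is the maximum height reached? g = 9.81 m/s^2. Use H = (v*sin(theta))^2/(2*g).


H = (v*sin(theta))^2 / (2*g)
vy = v*sin(theta) = 21.2 * sin(43.88 deg) = 14.6948 m/s
H = vy^2 / (2*g) = 215.9367 / (2*9.81)
H = 215.9367 / 19.62 = 11.0059 m

11.0059 m


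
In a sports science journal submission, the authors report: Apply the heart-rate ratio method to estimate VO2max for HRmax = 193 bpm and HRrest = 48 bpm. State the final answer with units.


VO2max = 15.3 * HRmax / HRrest
VO2max = 15.3 * 193 / 48
VO2max = 2952.9 / 48 = 61.5188 mL/kg/min

61.5188 mL/kg/min


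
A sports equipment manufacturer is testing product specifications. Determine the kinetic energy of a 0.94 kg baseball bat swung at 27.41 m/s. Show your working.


KE = 0.5 * m * v^2
KE = 0.5 * 0.94 * 27.41^2
KE = 0.5 * 0.94 * 751.3081 = 353.1148 J

353.1148 J


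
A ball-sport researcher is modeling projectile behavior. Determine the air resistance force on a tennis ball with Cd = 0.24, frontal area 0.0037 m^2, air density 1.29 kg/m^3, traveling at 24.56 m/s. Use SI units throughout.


Fd = 0.5 * Cd * rho * A * v^2
Fd = 0.5 * 0.24 * 1.29 * 0.0037 * 24.56^2
v^2 = 603.1936
Fd = 0.5 * 0.24 * 1.29 * 0.0037 * 603.1936 = 0.3455 N

0.3455 N


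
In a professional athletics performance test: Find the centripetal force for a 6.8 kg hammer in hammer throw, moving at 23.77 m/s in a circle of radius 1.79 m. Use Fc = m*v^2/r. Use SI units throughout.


Fc = m * v^2 / r
v^2 = 23.77^2 = 565.0129
Fc = 6.8 * 565.0129 / 1.79
Fc = 3842.0877 / 1.79 = 2146.4177 N

2146.4177 N


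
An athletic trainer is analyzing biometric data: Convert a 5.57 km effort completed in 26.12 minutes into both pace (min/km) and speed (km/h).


Pace = time / distance = 26.12 min / 5.57 km = 4.6894 min/km
Speed = distance / time_in_hours = 5.57 / 0.4353 hr
Speed = 12.7948 km/h

4.6894 min/km, 12.7948 km/h


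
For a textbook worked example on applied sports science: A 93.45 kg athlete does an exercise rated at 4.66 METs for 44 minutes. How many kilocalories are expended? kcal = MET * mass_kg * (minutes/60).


kcal = MET * mass * time_hr
Convert time: 44 min = 0.7333 hr
kcal = 4.66 * 93.45 * 0.7333
kcal = 319.3498 kcal

319.3498 kcal


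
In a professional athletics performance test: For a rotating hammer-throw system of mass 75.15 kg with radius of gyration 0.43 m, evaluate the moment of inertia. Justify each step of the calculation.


I = m * k^2
I = 75.15 * 0.43^2
I = 75.15 * 0.1849 = 13.8952 kg*m^2

13.8952 kg*m^2


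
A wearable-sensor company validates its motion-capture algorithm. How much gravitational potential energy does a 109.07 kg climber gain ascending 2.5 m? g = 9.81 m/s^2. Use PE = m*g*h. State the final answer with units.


PE = m * g * h
PE = 109.07 * 9.81 * 2.5
PE = 1069.9767 * 2.5 = 2674.9417 J

2674.9417 J


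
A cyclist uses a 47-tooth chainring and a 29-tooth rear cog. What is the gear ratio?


GR = front_teeth / rear_teeth
GR = 47 / 29
GR = 1.6207

1.6207


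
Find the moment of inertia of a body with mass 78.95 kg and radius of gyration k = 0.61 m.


I = m * k^2
I = 78.95 * 0.61^2
I = 78.95 * 0.3721 = 29.3773 kg*m^2

29.3773 kg*m^2


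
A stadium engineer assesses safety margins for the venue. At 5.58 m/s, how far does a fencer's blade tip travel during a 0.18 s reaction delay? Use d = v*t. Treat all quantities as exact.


d = v * t
d = 5.58 * 0.18
d = 1.0044 m

1.0044 m


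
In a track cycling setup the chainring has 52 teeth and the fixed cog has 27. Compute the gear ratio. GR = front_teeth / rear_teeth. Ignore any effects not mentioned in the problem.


GR = front_teeth / rear_teeth
GR = 52 / 27
GR = 1.9259

1.9259


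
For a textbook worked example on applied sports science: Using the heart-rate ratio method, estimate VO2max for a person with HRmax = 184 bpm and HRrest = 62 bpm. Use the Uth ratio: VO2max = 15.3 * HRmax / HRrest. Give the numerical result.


VO2max = 15.3 * HRmax / HRrest
VO2max = 15.3 * 184 / 62
VO2max = 2815.2 / 62 = 45.4065 mL/kg/min

45.4065 mL/kg/min


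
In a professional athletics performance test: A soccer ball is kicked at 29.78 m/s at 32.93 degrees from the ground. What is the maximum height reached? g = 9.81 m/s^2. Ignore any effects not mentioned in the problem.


H = (v*sin(theta))^2 / (2*g)
vy = v*sin(theta) = 29.78 * sin(32.93 deg) = 16.1888 m/s
H = vy^2 / (2*g) = 262.0781 / (2*9.81)
H = 262.0781 / 19.62 = 13.3577 m

13.3577 m


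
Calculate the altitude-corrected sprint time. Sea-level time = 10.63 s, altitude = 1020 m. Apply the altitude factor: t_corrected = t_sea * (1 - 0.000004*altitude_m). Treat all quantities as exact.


Correction factor = 1 - 0.000004 * 1020 = 0.99592
t_corrected = t_sea * factor = 10.63 * 0.99592
t_corrected = 10.5866 s

10.5866 s


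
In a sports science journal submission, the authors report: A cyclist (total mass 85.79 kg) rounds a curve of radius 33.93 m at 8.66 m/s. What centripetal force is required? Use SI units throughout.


Fc = m * v^2 / r
v^2 = 8.66^2 = 74.9956
Fc = 85.79 * 74.9956 / 33.93
Fc = 6433.8725 / 33.93 = 189.6219 N

189.6219 N


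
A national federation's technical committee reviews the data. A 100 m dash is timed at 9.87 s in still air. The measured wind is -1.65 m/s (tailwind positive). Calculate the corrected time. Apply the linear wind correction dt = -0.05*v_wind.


dt = -0.05 * v_wind = -0.05 * -1.65 = 0.0825 s
t_corrected = t_still + dt = 9.87 + (0.0825)
t_corrected = 9.9525 s

9.9525 s


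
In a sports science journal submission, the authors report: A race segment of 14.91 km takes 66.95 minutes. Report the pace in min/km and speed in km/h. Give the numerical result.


Pace = time / distance = 66.95 min / 14.91 km = 4.4903 min/km
Speed = distance / time_in_hours = 14.91 / 1.1158 hr
Speed = 13.3622 km/h

4.4903 min/km, 13.3622 km/h


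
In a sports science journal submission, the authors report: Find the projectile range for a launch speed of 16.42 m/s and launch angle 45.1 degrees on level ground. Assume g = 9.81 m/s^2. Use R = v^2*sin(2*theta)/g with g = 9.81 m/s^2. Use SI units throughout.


R = v^2 * sin(2*theta) / g
Convert angle to radians: theta = 45.1 deg = 0.7871 rad
sin(2*theta) = sin(1.5743) = 1
R = 16.42^2 * 1 / 9.81
R = 269.6164 * 1 / 9.81 = 27.4837 m

27.4837 m
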